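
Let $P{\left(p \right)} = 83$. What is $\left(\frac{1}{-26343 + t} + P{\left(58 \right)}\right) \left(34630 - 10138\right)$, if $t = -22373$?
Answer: $\frac{24757903521}{12179} \approx 2.0328 \cdot 10^{6}$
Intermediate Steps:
$\left(\frac{1}{-26343 + t} + P{\left(58 \right)}\right) \left(34630 - 10138\right) = \left(\frac{1}{-26343 - 22373} + 83\right) \left(34630 - 10138\right) = \left(\frac{1}{-48716} + 83\right) 24492 = \left(- \frac{1}{48716} + 83\right) 24492 = \frac{4043427}{48716} \cdot 24492 = \frac{24757903521}{12179}$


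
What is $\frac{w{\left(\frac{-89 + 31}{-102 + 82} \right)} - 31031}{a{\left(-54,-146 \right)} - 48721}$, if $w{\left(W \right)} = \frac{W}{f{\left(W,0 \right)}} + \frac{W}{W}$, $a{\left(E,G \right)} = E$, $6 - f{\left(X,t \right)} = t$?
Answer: $\frac{1861771}{2926500} \approx 0.63618$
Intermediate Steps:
$f{\left(X,t \right)} = 6 - t$
$w{\left(W \right)} = 1 + \frac{W}{6}$ ($w{\left(W \right)} = \frac{W}{6 - 0} + \frac{W}{W} = \frac{W}{6 + 0} + 1 = \frac{W}{6} + 1 = 1 + \frac{W}{6}$)
$\frac{w{\left(\frac{-89 + 31}{-102 + 82} \right)} - 31031}{a{\left(-54,-146 \right)} - 48721} = \frac{\left(1 + \frac{\left(-89 + 31\right) \frac{1}{-102 + 82}}{6}\right) - 31031}{-54 - 48721} = \frac{\left(1 + \frac{\left(-58\right) \frac{1}{-20}}{6}\right) - 31031}{-48775} = \left(\left(1 + \frac{\left(-58\right) \left(- \frac{1}{20}\right)}{6}\right) - 31031\right) \left(- \frac{1}{48775}\right) = \left(\left(1 + \frac{1}{6} \cdot \frac{29}{10}\right) - 31031\right) \left(- \frac{1}{48775}\right) = \left(\left(1 + \frac{29}{60}\right) - 31031\right) \left(- \frac{1}{48775}\right) = \left(\frac{89}{60} - 31031\right) \left(- \frac{1}{48775}\right) = \left(- \frac{1861771}{60}\right) \left(- \frac{1}{48775}\right) = \frac{1861771}{2926500}$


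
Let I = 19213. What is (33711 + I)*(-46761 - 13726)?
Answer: -3201213988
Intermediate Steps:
(33711 + I)*(-46761 - 13726) = (33711 + 19213)*(-46761 - 13726) = 52924*(-60487) = -3201213988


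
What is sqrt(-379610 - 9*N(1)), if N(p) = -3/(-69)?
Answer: I*sqrt(200813897)/23 ≈ 616.13*I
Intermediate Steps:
N(p) = 1/23 (N(p) = -3*(-1/69) = 1/23)
sqrt(-379610 - 9*N(1)) = sqrt(-379610 - 9*1/23) = sqrt(-379610 - 9/23) = sqrt(-8731039/23) = I*sqrt(200813897)/23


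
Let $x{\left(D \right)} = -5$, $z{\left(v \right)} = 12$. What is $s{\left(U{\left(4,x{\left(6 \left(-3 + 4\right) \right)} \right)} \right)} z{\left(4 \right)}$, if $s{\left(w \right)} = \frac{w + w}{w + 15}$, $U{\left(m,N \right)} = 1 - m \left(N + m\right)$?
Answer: $6$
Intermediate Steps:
$U{\left(m,N \right)} = 1 - m \left(N + m\right)$
$s{\left(w \right)} = \frac{2 w}{15 + w}$
$s{\left(U{\left(4,x{\left(6 \left(-3 + 4\right) \right)} \right)} \right)} z{\left(4 \right)} = \frac{2 \left(1 - 4^{2} - \left(-5\right) 4\right)}{15 - \left(15 - 20\right)} 12 = \frac{2 \left(1 - 16 + 20\right)}{15 + \left(1 - 16 + 20\right)} 12 = 2 \cdot 5 \frac{1}{15 + 5} \cdot 12 = 2 \cdot 5 \cdot \frac{1}{20} \cdot 12 = \frac{1}{2} \cdot 12 = 6$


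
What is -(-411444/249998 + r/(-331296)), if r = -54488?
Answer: 1095427325/739494084 ≈ 1.4813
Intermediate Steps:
-(-411444/249998 + r/(-331296)) = -(-411444/249998 - 54488/(-331296)) = -(-411444*1/249998 - 54488*(-1/331296)) = -(-205722/124999 + 973/5916) = -1*(-1095427325/739494084) = 1095427325/739494084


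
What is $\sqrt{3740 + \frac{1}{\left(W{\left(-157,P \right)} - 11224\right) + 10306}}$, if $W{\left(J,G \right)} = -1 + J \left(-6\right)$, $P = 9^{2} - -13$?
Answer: $\frac{13 \sqrt{11707}}{23} \approx 61.156$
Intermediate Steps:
$P = 94$ ($P = 81 + \left(-22 + 35\right) = 81 + 13 = 94$)
$W{\left(J,G \right)} = -1 - 6 J$
$\sqrt{3740 + \frac{1}{\left(W{\left(-157,P \right)} - 11224\right) + 10306}} = \sqrt{3740 + \frac{1}{\left(\left(-1 - -942\right) - 11224\right) + 10306}} = \sqrt{3740 + \frac{1}{\left(\left(-1 + 942\right) - 11224\right) + 10306}} = \sqrt{3740 + \frac{1}{\left(941 - 11224\right) + 10306}} = \sqrt{3740 + \frac{1}{-10283 + 10306}} = \sqrt{3740 + \frac{1}{23}} = \sqrt{\frac{86021}{23}} = \frac{13 \sqrt{11707}}{23}$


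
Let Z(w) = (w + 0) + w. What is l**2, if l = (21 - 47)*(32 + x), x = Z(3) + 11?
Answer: 1623076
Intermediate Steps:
Z(w) = 2*w (Z(w) = w + w = 2*w)
x = 17 (x = 2*3 + 11 = 6 + 11 = 17)
l = -1274 (l = (21 - 47)*(32 + 17) = -26*49 = -1274)
l**2 = (-1274)**2 = 1623076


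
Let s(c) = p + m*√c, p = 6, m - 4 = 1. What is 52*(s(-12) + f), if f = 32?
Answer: 1976 + 520*I*√3 ≈ 1976.0 + 900.67*I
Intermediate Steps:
m = 5 (m = 4 + 1 = 5)
s(c) = 6 + 5*√c
52*(s(-12) + f) = 52*((6 + 5*√(-12)) + 32) = 52*((6 + 5*(2*I*√3)) + 32) = 52*((6 + 10*I*√3) + 32) = 52*(38 + 10*I*√3) = 1976 + 520*I*√3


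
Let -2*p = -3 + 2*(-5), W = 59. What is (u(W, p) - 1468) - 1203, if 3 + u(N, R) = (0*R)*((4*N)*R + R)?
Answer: -2674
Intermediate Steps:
p = 13/2 (p = -(-3 + 2*(-5))/2 = -(-3 - 10)/2 = -½*(-13) = 13/2 ≈ 6.5000)
u(N, R) = -3 (u(N, R) = -3 + (0*R)*((4*N)*R + R) = -3 + 0*(4*N*R + R) = -3 + 0*(R + 4*N*R) = -3 + 0 = -3)
(u(W, p) - 1468) - 1203 = (-3 - 1468) - 1203 = -1471 - 1203 = -2674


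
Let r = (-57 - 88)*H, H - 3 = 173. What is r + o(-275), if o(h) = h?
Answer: -25795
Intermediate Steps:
H = 176 (H = 3 + 173 = 176)
r = -25520 (r = (-57 - 88)*176 = -145*176 = -25520)
r + o(-275) = -25520 - 275 = -25795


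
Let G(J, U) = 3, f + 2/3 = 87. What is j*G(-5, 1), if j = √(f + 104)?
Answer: √1713 ≈ 41.388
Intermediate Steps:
f = 259/3 (f = -⅔ + 87 = 259/3 ≈ 86.333)
j = √1713/3 (j = √(259/3 + 104) = √(571/3) = √1713/3 ≈ 13.796)
j*G(-5, 1) = (√1713/3)*3 = √1713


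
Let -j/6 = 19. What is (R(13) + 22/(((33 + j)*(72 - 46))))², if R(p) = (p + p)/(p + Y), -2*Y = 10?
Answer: 186186025/17740944 ≈ 10.495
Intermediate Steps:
Y = -5 (Y = -½*10 = -5)
j = -114 (j = -6*19 = -114)
R(p) = 2*p/(-5 + p) (R(p) = (p + p)/(p - 5) = (2*p)/(-5 + p) = 2*p/(-5 + p))
(R(13) + 22/(((33 + j)*(72 - 46))))² = (2*13/(-5 + 13) + 22/(((33 - 114)*(72 - 46))))² = (2*13/8 + 22/((-81*26)))² = (2*13*(⅛) + 22/(-2106))² = (13/4 + 22*(-1/2106))² = (13/4 - 11/1053)² = (13645/4212)² = 186186025/17740944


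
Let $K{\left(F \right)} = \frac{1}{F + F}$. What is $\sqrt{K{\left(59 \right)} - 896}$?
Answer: $\frac{i \sqrt{12475786}}{118} \approx 29.933 i$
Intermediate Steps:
$K{\left(F \right)} = \frac{1}{2 F}$
$\sqrt{K{\left(59 \right)} - 896} = \sqrt{\frac{1}{2 \cdot 59} - 896} = \sqrt{\frac{1}{2} \cdot \frac{1}{59} - 896} = \sqrt{\frac{1}{118} - 896} = \sqrt{- \frac{105727}{118}} = \frac{i \sqrt{12475786}}{118}$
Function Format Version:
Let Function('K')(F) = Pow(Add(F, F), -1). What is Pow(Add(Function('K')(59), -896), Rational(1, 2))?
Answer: Mul(Rational(1, 118), I, Pow(12475786, Rational(1, 2))) ≈ Mul(29.933, I)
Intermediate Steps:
Function('K')(F) = Mul(Rational(1, 2), Pow(F, -1)) (Function('K')(F) = Pow(Mul(2, F), -1) = Mul(Rational(1, 2), Pow(F, -1)))
Pow(Add(Function('K')(59), -896), Rational(1, 2)) = Pow(Add(Mul(Rational(1, 2), Pow(59, -1)), -896), Rational(1, 2)) = Pow(Add(Mul(Rational(1, 2), Rational(1, 59)), -896), Rational(1, 2)) = Pow(Add(Rational(1, 118), -896), Rational(1, 2)) = Pow(Rational(-105727, 118), Rational(1, 2)) = Mul(Rational(1, 118), I, Pow(12475786, Rational(1, 2)))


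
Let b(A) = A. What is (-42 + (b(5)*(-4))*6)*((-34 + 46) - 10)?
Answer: -324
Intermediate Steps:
(-42 + (b(5)*(-4))*6)*((-34 + 46) - 10) = (-42 + (5*(-4))*6)*((-34 + 46) - 10) = (-42 - 20*6)*(12 - 10) = (-42 - 120)*2 = -162*2 = -324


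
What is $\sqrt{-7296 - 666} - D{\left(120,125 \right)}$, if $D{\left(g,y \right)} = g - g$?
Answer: $i \sqrt{7962} \approx 89.23 i$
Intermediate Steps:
$D{\left(g,y \right)} = 0$
$\sqrt{-7296 - 666} - D{\left(120,125 \right)} = \sqrt{-7296 - 666} - 0 = \sqrt{-7962} + 0 = i \sqrt{7962} + 0 = i \sqrt{7962}$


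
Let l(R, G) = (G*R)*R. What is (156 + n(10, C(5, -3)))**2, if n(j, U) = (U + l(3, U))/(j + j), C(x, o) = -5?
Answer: 94249/4 ≈ 23562.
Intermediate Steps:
l(R, G) = G*R**2
n(j, U) = 5*U/j (n(j, U) = (U + U*3**2)/(j + j) = (U + U*9)/((2*j)) = (U + 9*U)*(1/(2*j)) = (10*U)*(1/(2*j)) = 5*U/j)
(156 + n(10, C(5, -3)))**2 = (156 + 5*(-5)/10)**2 = (156 + 5*(-5)*(1/10))**2 = (156 - 5/2)**2 = (307/2)**2 = 94249/4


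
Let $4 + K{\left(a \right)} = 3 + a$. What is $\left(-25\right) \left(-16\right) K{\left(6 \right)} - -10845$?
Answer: $12845$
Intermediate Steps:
$K{\left(a \right)} = -1 + a$ ($K{\left(a \right)} = -4 + \left(3 + a\right) = -1 + a$)
$\left(-25\right) \left(-16\right) K{\left(6 \right)} - -10845 = \left(-25\right) \left(-16\right) \left(-1 + 6\right) - -10845 = 400 \cdot 5 + 10845 = 2000 + 10845 = 12845$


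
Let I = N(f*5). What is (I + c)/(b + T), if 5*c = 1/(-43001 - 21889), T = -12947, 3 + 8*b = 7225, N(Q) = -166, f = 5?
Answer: 107717402/7815513825 ≈ 0.013783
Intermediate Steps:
b = 3611/4 (b = -3/8 + (⅛)*7225 = -3/8 + 7225/8 = 3611/4 ≈ 902.75)
I = -166
c = -1/324450 (c = 1/(5*(-43001 - 21889)) = (⅕)/(-64890) = (⅕)*(-1/64890) = -1/324450 ≈ -3.0821e-6)
(I + c)/(b + T) = (-166 - 1/324450)/(3611/4 - 12947) = -53858701/(324450*(-48177/4)) = -53858701/324450*(-4/48177) = 107717402/7815513825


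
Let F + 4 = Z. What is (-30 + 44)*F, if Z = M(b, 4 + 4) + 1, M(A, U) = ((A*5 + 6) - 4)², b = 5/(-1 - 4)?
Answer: 84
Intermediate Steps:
b = -1 (b = 5/(-5) = 5*(-⅕) = -1)
M(A, U) = (2 + 5*A)² (M(A, U) = ((5*A + 6) - 4)² = ((6 + 5*A) - 4)² = (2 + 5*A)²)
Z = 10 (Z = (2 + 5*(-1))² + 1 = (2 - 5)² + 1 = (-3)² + 1 = 9 + 1 = 10)
F = 6 (F = -4 + 10 = 6)
(-30 + 44)*F = (-30 + 44)*6 = 14*6 = 84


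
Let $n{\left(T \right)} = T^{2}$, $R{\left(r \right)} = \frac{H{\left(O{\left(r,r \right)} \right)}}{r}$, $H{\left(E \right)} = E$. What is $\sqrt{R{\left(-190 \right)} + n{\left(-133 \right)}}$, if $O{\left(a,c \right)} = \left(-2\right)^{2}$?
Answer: $\frac{3 \sqrt{17738115}}{95} \approx 133.0$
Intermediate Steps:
$O{\left(a,c \right)} = 4$
$R{\left(r \right)} = \frac{4}{r}$
$\sqrt{R{\left(-190 \right)} + n{\left(-133 \right)}} = \sqrt{\frac{4}{-190} + \left(-133\right)^{2}} = \sqrt{4 \left(- \frac{1}{190}\right) + 17689} = \sqrt{- \frac{2}{95} + 17689} = \sqrt{\frac{1680453}{95}} = \frac{3 \sqrt{17738115}}{95}$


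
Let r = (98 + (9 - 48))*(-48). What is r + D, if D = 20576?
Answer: 17744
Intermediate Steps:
r = -2832 (r = (98 - 39)*(-48) = 59*(-48) = -2832)
r + D = -2832 + 20576 = 17744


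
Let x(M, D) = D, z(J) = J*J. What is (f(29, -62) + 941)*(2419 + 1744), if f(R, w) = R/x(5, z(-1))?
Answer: 4038110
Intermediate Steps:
z(J) = J**2
f(R, w) = R (f(R, w) = R/((-1)**2) = R/1 = R*1 = R)
(f(29, -62) + 941)*(2419 + 1744) = (29 + 941)*(2419 + 1744) = 970*4163 = 4038110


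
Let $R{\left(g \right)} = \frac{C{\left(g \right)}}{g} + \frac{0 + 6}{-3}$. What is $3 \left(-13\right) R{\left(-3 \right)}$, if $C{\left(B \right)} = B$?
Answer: $39$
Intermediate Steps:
$R{\left(g \right)} = -1$ ($R{\left(g \right)} = \frac{g}{g} + \frac{0 + 6}{-3} = 1 + 6 \left(- \frac{1}{3}\right) = 1 - 2 = -1$)
$3 \left(-13\right) R{\left(-3 \right)} = 3 \left(-13\right) \left(-1\right) = \left(-39\right) \left(-1\right) = 39$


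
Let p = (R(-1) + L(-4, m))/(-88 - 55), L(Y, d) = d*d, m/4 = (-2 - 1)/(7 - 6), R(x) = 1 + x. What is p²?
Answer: 20736/20449 ≈ 1.0140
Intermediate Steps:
m = -12 (m = 4*((-2 - 1)/(7 - 6)) = 4*(-3/1) = 4*(-3*1) = 4*(-3) = -12)
L(Y, d) = d²
p = -144/143 (p = ((1 - 1) + (-12)²)/(-88 - 55) = (0 + 144)/(-143) = 144*(-1/143) = -144/143 ≈ -1.0070)
p² = (-144/143)² = 20736/20449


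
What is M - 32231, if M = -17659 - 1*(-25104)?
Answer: -24786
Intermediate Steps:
M = 7445 (M = -17659 + 25104 = 7445)
M - 32231 = 7445 - 32231 = -24786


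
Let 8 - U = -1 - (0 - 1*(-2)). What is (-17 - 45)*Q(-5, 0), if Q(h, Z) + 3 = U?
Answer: -496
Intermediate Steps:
U = 11 (U = 8 - (-1 - (0 - 1*(-2))) = 8 - (-1 - (0 + 2)) = 8 - (-1 - 1*2) = 8 - (-1 - 2) = 8 - 1*(-3) = 8 + 3 = 11)
Q(h, Z) = 8 (Q(h, Z) = -3 + 11 = 8)
(-17 - 45)*Q(-5, 0) = (-17 - 45)*8 = -62*8 = -496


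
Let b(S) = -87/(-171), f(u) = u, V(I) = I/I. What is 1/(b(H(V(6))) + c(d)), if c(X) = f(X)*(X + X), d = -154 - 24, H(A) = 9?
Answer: 57/3612005 ≈ 1.5781e-5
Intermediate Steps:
V(I) = 1
b(S) = 29/57 (b(S) = -87*(-1/171) = 29/57)
d = -178
c(X) = 2*X**2 (c(X) = X*(X + X) = X*(2*X) = 2*X**2)
1/(b(H(V(6))) + c(d)) = 1/(29/57 + 2*(-178)**2) = 1/(29/57 + 2*31684) = 1/(29/57 + 63368) = 1/(3612005/57) = 57/3612005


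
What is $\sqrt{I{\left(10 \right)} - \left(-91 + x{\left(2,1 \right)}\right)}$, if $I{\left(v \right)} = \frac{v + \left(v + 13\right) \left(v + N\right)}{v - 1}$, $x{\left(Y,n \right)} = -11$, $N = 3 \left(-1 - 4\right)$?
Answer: $\frac{\sqrt{813}}{3} \approx 9.5044$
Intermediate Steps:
$N = -15$ ($N = 3 \left(-5\right) = -15$)
$I{\left(v \right)} = \frac{v + \left(-15 + v\right) \left(13 + v\right)}{-1 + v}$ ($I{\left(v \right)} = \frac{v + \left(v + 13\right) \left(v - 15\right)}{v - 1} = \frac{v + \left(13 + v\right) \left(-15 + v\right)}{-1 + v} = \frac{v + \left(-15 + v\right) \left(13 + v\right)}{-1 + v}$)
$\sqrt{I{\left(10 \right)} - \left(-91 + x{\left(2,1 \right)}\right)} = \sqrt{\frac{-195 + 10^{2} - 10}{-1 + 10} + \left(91 - -11\right)} = \sqrt{\frac{-195 + 100 - 10}{9} + \left(91 + 11\right)} = \sqrt{\frac{1}{9} \left(-105\right) + 102} = \sqrt{- \frac{35}{3} + 102} = \sqrt{\frac{271}{3}} = \frac{\sqrt{813}}{3}$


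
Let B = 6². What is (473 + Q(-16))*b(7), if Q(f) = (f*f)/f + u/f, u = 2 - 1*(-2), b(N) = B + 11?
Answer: 85869/4 ≈ 21467.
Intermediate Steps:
B = 36
b(N) = 47 (b(N) = 36 + 11 = 47)
u = 4 (u = 2 + 2 = 4)
Q(f) = f + 4/f (Q(f) = (f*f)/f + 4/f = f²/f + 4/f = f + 4/f)
(473 + Q(-16))*b(7) = (473 + (-16 + 4/(-16)))*47 = (473 + (-16 + 4*(-1/16)))*47 = (473 + (-16 - ¼))*47 = (473 - 65/4)*47 = (1827/4)*47 = 85869/4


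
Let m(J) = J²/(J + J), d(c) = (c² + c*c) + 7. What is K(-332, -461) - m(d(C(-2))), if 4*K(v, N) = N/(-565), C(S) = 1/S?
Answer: -4007/1130 ≈ -3.5460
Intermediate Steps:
C(S) = 1/S
d(c) = 7 + 2*c² (d(c) = (c² + c²) + 7 = 2*c² + 7 = 7 + 2*c²)
m(J) = J/2 (m(J) = J²/((2*J)) = (1/(2*J))*J² = J/2)
K(v, N) = -N/2260 (K(v, N) = (N/(-565))/4 = (N*(-1/565))/4 = (-N/565)/4 = -N/2260)
K(-332, -461) - m(d(C(-2))) = -1/2260*(-461) - (7 + 2*(1/(-2))²)/2 = 461/2260 - (7 + 2*(-½)²)/2 = 461/2260 - (7 + 2*(¼))/2 = 461/2260 - (7 + ½)/2 = 461/2260 - 15/(2*2) = 461/2260 - 1*15/4 = 461/2260 - 15/4 = -4007/1130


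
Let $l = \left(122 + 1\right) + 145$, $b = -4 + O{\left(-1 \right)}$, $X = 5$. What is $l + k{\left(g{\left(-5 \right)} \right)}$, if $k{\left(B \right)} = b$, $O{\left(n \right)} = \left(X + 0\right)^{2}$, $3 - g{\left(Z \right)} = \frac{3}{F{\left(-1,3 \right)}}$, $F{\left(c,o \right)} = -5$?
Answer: $289$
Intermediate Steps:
$g{\left(Z \right)} = \frac{18}{5}$ ($g{\left(Z \right)} = 3 - \frac{3}{-5} = 3 - 3 \left(- \frac{1}{5}\right) = 3 - - \frac{3}{5} = 3 + \frac{3}{5} = \frac{18}{5}$)
$O{\left(n \right)} = 25$ ($O{\left(n \right)} = \left(5 + 0\right)^{2} = 5^{2} = 25$)
$b = 21$ ($b = -4 + 25 = 21$)
$k{\left(B \right)} = 21$
$l = 268$ ($l = 123 + 145 = 268$)
$l + k{\left(g{\left(-5 \right)} \right)} = 268 + 21 = 289$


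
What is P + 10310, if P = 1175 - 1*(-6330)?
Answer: 17815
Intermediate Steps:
P = 7505 (P = 1175 + 6330 = 7505)
P + 10310 = 7505 + 10310 = 17815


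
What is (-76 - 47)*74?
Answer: -9102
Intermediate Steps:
(-76 - 47)*74 = -123*74 = -9102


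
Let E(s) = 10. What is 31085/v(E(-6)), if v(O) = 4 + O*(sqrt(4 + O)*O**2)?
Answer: -31085/3499996 + 3885625*sqrt(14)/1749998 ≈ 8.2990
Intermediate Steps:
v(O) = 4 + O**3*sqrt(4 + O) (v(O) = 4 + O*(O**2*sqrt(4 + O)) = 4 + O**3*sqrt(4 + O))
31085/v(E(-6)) = 31085/(4 + 10**3*sqrt(4 + 10)) = 31085/(4 + 1000*sqrt(14))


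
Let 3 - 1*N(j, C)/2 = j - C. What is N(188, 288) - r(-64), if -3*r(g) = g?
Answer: 554/3 ≈ 184.67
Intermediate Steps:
N(j, C) = 6 - 2*j + 2*C (N(j, C) = 6 - 2*(j - C) = 6 + (-2*j + 2*C) = 6 - 2*j + 2*C)
r(g) = -g/3
N(188, 288) - r(-64) = (6 - 2*188 + 2*288) - (-1)*(-64)/3 = (6 - 376 + 576) - 1*64/3 = 206 - 64/3 = 554/3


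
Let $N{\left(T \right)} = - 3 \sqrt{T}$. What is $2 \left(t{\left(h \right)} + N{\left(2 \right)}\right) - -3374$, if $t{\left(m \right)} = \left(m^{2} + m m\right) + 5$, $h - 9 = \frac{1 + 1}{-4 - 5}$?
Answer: $\frac{299068}{81} - 6 \sqrt{2} \approx 3683.7$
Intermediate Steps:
$h = \frac{79}{9}$ ($h = 9 + \frac{1 + 1}{-4 - 5} = 9 + \frac{2}{-9} = 9 + 2 \left(- \frac{1}{9}\right) = 9 - \frac{2}{9} = \frac{79}{9} \approx 8.7778$)
$t{\left(m \right)} = 5 + 2 m^{2}$ ($t{\left(m \right)} = \left(m^{2} + m^{2}\right) + 5 = 2 m^{2} + 5 = 5 + 2 m^{2}$)
$2 \left(t{\left(h \right)} + N{\left(2 \right)}\right) - -3374 = 2 \left(\left(5 + 2 \left(\frac{79}{9}\right)^{2}\right) - 3 \sqrt{2}\right) - -3374 = 2 \left(\left(5 + 2 \cdot \frac{6241}{81}\right) - 3 \sqrt{2}\right) + 3374 = 2 \left(\left(5 + \frac{12482}{81}\right) - 3 \sqrt{2}\right) + 3374 = 2 \left(\frac{12887}{81} - 3 \sqrt{2}\right) + 3374 = \left(\frac{25774}{81} - 6 \sqrt{2}\right) + 3374 = \frac{299068}{81} - 6 \sqrt{2}$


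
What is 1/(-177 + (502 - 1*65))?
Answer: 1/260 ≈ 0.0038462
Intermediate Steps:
1/(-177 + (502 - 1*65)) = 1/(-177 + (502 - 65)) = 1/(-177 + 437) = 1/260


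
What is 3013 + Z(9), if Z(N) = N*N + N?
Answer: 3103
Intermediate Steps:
Z(N) = N + N² (Z(N) = N² + N = N + N²)
3013 + Z(9) = 3013 + 9*(1 + 9) = 3013 + 9*10 = 3013 + 90 = 3103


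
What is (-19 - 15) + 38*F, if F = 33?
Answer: 1220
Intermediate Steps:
(-19 - 15) + 38*F = (-19 - 15) + 38*33 = -34 + 1254 = 1220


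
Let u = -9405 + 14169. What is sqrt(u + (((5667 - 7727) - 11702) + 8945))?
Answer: I*sqrt(53) ≈ 7.2801*I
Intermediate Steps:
u = 4764
sqrt(u + (((5667 - 7727) - 11702) + 8945)) = sqrt(4764 + (((5667 - 7727) - 11702) + 8945)) = sqrt(4764 + ((-2060 - 11702) + 8945)) = sqrt(4764 + (-13762 + 8945)) = sqrt(4764 - 4817) = sqrt(-53) = I*sqrt(53)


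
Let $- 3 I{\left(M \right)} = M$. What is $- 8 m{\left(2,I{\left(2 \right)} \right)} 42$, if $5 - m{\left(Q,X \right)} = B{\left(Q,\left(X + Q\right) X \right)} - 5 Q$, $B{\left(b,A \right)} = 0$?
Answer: $-5040$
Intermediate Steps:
$I{\left(M \right)} = - \frac{M}{3}$
$m{\left(Q,X \right)} = 5 + 5 Q$ ($m{\left(Q,X \right)} = 5 - \left(0 - 5 Q\right) = 5 - - 5 Q = 5 + 5 Q$)
$- 8 m{\left(2,I{\left(2 \right)} \right)} 42 = - 8 \left(5 + 5 \cdot 2\right) 42 = - 8 \left(5 + 10\right) 42 = \left(-8\right) 15 \cdot 42 = \left(-120\right) 42 = -5040$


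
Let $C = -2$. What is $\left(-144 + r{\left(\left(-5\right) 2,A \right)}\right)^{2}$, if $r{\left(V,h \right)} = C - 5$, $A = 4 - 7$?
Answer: $22801$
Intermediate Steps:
$A = -3$ ($A = 4 - 7 = -3$)
$r{\left(V,h \right)} = -7$ ($r{\left(V,h \right)} = -2 - 5 = -7$)
$\left(-144 + r{\left(\left(-5\right) 2,A \right)}\right)^{2} = \left(-144 - 7\right)^{2} = \left(-151\right)^{2} = 22801$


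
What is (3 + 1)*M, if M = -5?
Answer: -20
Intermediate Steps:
(3 + 1)*M = (3 + 1)*(-5) = 4*(-5) = -20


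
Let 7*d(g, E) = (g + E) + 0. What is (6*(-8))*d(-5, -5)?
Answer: 480/7 ≈ 68.571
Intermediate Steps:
d(g, E) = E/7 + g/7 (d(g, E) = ((g + E) + 0)/7 = ((E + g) + 0)/7 = (E + g)/7 = E/7 + g/7)
(6*(-8))*d(-5, -5) = (6*(-8))*((⅐)*(-5) + (⅐)*(-5)) = -48*(-5/7 - 5/7) = -48*(-10/7) = 480/7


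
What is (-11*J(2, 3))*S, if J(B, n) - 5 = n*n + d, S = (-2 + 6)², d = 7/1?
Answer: -3696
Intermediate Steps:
d = 7 (d = 7*1 = 7)
S = 16 (S = 4² = 16)
J(B, n) = 12 + n² (J(B, n) = 5 + (n*n + 7) = 5 + (n² + 7) = 5 + (7 + n²) = 12 + n²)
(-11*J(2, 3))*S = -11*(12 + 3²)*16 = -11*(12 + 9)*16 = -11*21*16 = -231*16 = -3696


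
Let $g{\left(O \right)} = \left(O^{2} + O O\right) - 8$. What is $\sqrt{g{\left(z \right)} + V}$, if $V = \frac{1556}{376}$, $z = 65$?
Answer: $\frac{\sqrt{74630078}}{94} \approx 91.903$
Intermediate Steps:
$g{\left(O \right)} = -8 + 2 O^{2}$ ($g{\left(O \right)} = \left(O^{2} + O^{2}\right) - 8 = 2 O^{2} - 8 = -8 + 2 O^{2}$)
$V = \frac{389}{94}$ ($V = 1556 \cdot \frac{1}{376} = \frac{389}{94} \approx 4.1383$)
$\sqrt{g{\left(z \right)} + V} = \sqrt{\left(-8 + 2 \cdot 65^{2}\right) + \frac{389}{94}} = \sqrt{\left(-8 + 2 \cdot 4225\right) + \frac{389}{94}} = \sqrt{\left(-8 + 8450\right) + \frac{389}{94}} = \sqrt{8442 + \frac{389}{94}} = \sqrt{\frac{793937}{94}} = \frac{\sqrt{74630078}}{94}$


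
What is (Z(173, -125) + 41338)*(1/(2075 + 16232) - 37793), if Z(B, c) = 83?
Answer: -28658214435450/18307 ≈ -1.5654e+9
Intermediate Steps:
(Z(173, -125) + 41338)*(1/(2075 + 16232) - 37793) = (83 + 41338)*(1/(2075 + 16232) - 37793) = 41421*(1/18307 - 37793) = 41421*(-691876450/18307) = -28658214435450/18307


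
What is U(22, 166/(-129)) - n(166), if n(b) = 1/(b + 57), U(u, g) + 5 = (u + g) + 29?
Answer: 1286135/28767 ≈ 44.709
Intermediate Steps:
U(u, g) = 24 + g + u (U(u, g) = -5 + ((u + g) + 29) = -5 + ((g + u) + 29) = -5 + (29 + g + u) = 24 + g + u)
n(b) = 1/(57 + b)
U(22, 166/(-129)) - n(166) = (24 + 166/(-129) + 22) - 1/(57 + 166) = (24 + 166*(-1/129) + 22) - 1/223 = (24 - 166/129 + 22) - 1*1/223 = 5768/129 - 1/223 = 1286135/28767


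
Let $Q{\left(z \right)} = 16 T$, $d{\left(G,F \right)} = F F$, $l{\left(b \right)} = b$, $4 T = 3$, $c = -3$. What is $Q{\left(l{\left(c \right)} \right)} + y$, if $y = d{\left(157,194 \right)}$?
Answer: $37648$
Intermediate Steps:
$T = \frac{3}{4}$ ($T = \frac{1}{4} \cdot 3 = \frac{3}{4} \approx 0.75$)
$d{\left(G,F \right)} = F^{2}$
$y = 37636$ ($y = 194^{2} = 37636$)
$Q{\left(z \right)} = 12$ ($Q{\left(z \right)} = 16 \cdot \frac{3}{4} = 12$)
$Q{\left(l{\left(c \right)} \right)} + y = 12 + 37636 = 37648$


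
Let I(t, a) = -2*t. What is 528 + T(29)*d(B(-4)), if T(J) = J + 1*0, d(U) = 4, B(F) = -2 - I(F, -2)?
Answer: 644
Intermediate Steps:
B(F) = -2 + 2*F (B(F) = -2 - (-2)*F = -2 + 2*F)
T(J) = J (T(J) = J + 0 = J)
528 + T(29)*d(B(-4)) = 528 + 29*4 = 528 + 116 = 644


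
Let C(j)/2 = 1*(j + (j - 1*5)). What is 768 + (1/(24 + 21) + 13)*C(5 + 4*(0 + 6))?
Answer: 96676/45 ≈ 2148.4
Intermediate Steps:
C(j) = -10 + 4*j (C(j) = 2*(1*(j + (j - 1*5))) = 2*(1*(j + (j - 5))) = 2*(1*(j + (-5 + j))) = 2*(1*(-5 + 2*j)) = 2*(-5 + 2*j) = -10 + 4*j)
768 + (1/(24 + 21) + 13)*C(5 + 4*(0 + 6)) = 768 + (1/(24 + 21) + 13)*(-10 + 4*(5 + 4*(0 + 6))) = 768 + (1/45 + 13)*(-10 + 4*(5 + 4*6)) = 768 + (1/45 + 13)*(-10 + 4*(5 + 24)) = 768 + 586*(-10 + 4*29)/45 = 768 + 586*(-10 + 116)/45 = 768 + (586/45)*106 = 768 + 62116/45 = 96676/45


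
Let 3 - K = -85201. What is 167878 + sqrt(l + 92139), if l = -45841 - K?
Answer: 167878 + 7*I*sqrt(794) ≈ 1.6788e+5 + 197.25*I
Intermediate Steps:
K = 85204 (K = 3 - 1*(-85201) = 3 + 85201 = 85204)
l = -131045 (l = -45841 - 1*85204 = -45841 - 85204 = -131045)
167878 + sqrt(l + 92139) = 167878 + sqrt(-131045 + 92139) = 167878 + sqrt(-38906) = 167878 + 7*I*sqrt(794)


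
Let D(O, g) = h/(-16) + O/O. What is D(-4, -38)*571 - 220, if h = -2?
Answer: 3379/8 ≈ 422.38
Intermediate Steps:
D(O, g) = 9/8 (D(O, g) = -2/(-16) + O/O = -2*(-1/16) + 1 = 1/8 + 1 = 9/8)
D(-4, -38)*571 - 220 = (9/8)*571 - 220 = 5139/8 - 220 = 3379/8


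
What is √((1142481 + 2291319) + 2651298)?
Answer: 3*√676122 ≈ 2466.8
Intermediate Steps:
√((1142481 + 2291319) + 2651298) = √(3433800 + 2651298) = √6085098 = 3*√676122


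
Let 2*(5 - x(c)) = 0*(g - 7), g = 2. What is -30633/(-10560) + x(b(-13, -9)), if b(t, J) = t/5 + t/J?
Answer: 27811/3520 ≈ 7.9008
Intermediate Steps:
b(t, J) = t/5 + t/J (b(t, J) = t*(1/5) + t/J = t/5 + t/J)
x(c) = 5 (x(c) = 5 - 0*(2 - 7) = 5 - 0*(-5) = 5 - 1/2*0 = 5 + 0 = 5)
-30633/(-10560) + x(b(-13, -9)) = -30633/(-10560) + 5 = -30633*(-1/10560) + 5 = 10211/3520 + 5 = 27811/3520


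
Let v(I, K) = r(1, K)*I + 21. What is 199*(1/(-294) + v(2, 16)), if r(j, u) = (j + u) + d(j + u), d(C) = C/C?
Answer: 3334643/294 ≈ 11342.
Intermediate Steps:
d(C) = 1
r(j, u) = 1 + j + u (r(j, u) = (j + u) + 1 = 1 + j + u)
v(I, K) = 21 + I*(2 + K) (v(I, K) = (1 + 1 + K)*I + 21 = (2 + K)*I + 21 = I*(2 + K) + 21 = 21 + I*(2 + K))
199*(1/(-294) + v(2, 16)) = 199*(1/(-294) + (21 + 2*(2 + 16))) = 199*(-1/294 + (21 + 2*18)) = 199*(-1/294 + (21 + 36)) = 199*(-1/294 + 57) = 199*(16757/294) = 3334643/294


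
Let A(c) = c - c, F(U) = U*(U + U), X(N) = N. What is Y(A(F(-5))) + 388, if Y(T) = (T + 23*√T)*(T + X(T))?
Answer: 388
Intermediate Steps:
F(U) = 2*U² (F(U) = U*(2*U) = 2*U²)
A(c) = 0
Y(T) = 2*T*(T + 23*√T) (Y(T) = (T + 23*√T)*(T + T) = (T + 23*√T)*(2*T) = 2*T*(T + 23*√T))
Y(A(F(-5))) + 388 = (2*0² + 46*0^(3/2)) + 388 = (2*0 + 46*0) + 388 = (0 + 0) + 388 = 0 + 388 = 388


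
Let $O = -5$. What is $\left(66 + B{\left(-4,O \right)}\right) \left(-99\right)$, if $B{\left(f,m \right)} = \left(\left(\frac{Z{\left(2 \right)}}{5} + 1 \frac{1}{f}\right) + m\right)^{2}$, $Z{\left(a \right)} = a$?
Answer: $- \frac{3545091}{400} \approx -8862.7$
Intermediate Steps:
$B{\left(f,m \right)} = \left(\frac{2}{5} + m + \frac{1}{f}\right)^{2}$ ($B{\left(f,m \right)} = \left(\left(\frac{2}{5} + 1 \frac{1}{f}\right) + m\right)^{2} = \left(\left(2 \cdot \frac{1}{5} + \frac{1}{f}\right) + m\right)^{2} = \left(\left(\frac{2}{5} + \frac{1}{f}\right) + m\right)^{2} = \left(\frac{2}{5} + m + \frac{1}{f}\right)^{2}$)
$\left(66 + B{\left(-4,O \right)}\right) \left(-99\right) = \left(66 + \frac{\left(5 + 2 \left(-4\right) + 5 \left(-4\right) \left(-5\right)\right)^{2}}{25 \cdot 16}\right) \left(-99\right) = \left(66 + \frac{1}{25} \cdot \frac{1}{16} \left(5 - 8 + 100\right)^{2}\right) \left(-99\right) = \left(66 + \frac{1}{25} \cdot \frac{1}{16} \cdot 97^{2}\right) \left(-99\right) = \left(66 + \frac{1}{25} \cdot \frac{1}{16} \cdot 9409\right) \left(-99\right) = \left(66 + \frac{9409}{400}\right) \left(-99\right) = \frac{35809}{400} \left(-99\right) = - \frac{3545091}{400}$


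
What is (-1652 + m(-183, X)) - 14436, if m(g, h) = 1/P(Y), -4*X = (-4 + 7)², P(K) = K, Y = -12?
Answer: -193057/12 ≈ -16088.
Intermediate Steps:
X = -9/4 (X = -(-4 + 7)²/4 = -¼*3² = -¼*9 = -9/4 ≈ -2.2500)
m(g, h) = -1/12 (m(g, h) = 1/(-12) = -1/12)
(-1652 + m(-183, X)) - 14436 = (-1652 - 1/12) - 14436 = -19825/12 - 14436 = -193057/12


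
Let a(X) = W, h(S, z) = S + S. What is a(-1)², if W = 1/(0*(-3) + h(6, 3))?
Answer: 1/144 ≈ 0.0069444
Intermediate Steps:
h(S, z) = 2*S
W = 1/12 (W = 1/(0*(-3) + 2*6) = 1/(0 + 12) = 1/12 ≈ 0.083333)
a(X) = 1/12
a(-1)² = (1/12)² = 1/144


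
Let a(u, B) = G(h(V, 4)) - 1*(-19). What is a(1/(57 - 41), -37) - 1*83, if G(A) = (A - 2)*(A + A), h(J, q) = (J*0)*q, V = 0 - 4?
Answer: -64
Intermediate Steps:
V = -4
h(J, q) = 0 (h(J, q) = 0*q = 0)
G(A) = 2*A*(-2 + A) (G(A) = (-2 + A)*(2*A) = 2*A*(-2 + A))
a(u, B) = 19 (a(u, B) = 2*0*(-2 + 0) - 1*(-19) = 2*0*(-2) + 19 = 0 + 19 = 19)
a(1/(57 - 41), -37) - 1*83 = 19 - 1*83 = 19 - 83 = -64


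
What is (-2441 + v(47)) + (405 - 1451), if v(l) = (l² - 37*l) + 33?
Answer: -2984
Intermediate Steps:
v(l) = 33 + l² - 37*l
(-2441 + v(47)) + (405 - 1451) = (-2441 + (33 + 47² - 37*47)) + (405 - 1451) = (-2441 + (33 + 2209 - 1739)) - 1046 = (-2441 + 503) - 1046 = -1938 - 1046 = -2984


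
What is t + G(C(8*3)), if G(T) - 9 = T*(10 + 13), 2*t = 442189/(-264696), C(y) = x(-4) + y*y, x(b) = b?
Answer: 6969003491/529392 ≈ 13164.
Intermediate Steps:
C(y) = -4 + y² (C(y) = -4 + y*y = -4 + y²)
t = -442189/529392 (t = (442189/(-264696))/2 = (442189*(-1/264696))/2 = (½)*(-442189/264696) = -442189/529392 ≈ -0.83528)
G(T) = 9 + 23*T (G(T) = 9 + T*(10 + 13) = 9 + T*23 = 9 + 23*T)
t + G(C(8*3)) = -442189/529392 + (9 + 23*(-4 + (8*3)²)) = -442189/529392 + (9 + 23*(-4 + 24²)) = -442189/529392 + (9 + 23*(-4 + 576)) = -442189/529392 + (9 + 23*572) = -442189/529392 + (9 + 13156) = -442189/529392 + 13165 = 6969003491/529392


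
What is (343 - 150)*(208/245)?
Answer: 40144/245 ≈ 163.85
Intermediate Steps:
(343 - 150)*(208/245) = 193*(208*(1/245)) = 193*(208/245) = 40144/245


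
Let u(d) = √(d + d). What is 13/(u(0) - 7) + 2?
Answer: ⅐ ≈ 0.14286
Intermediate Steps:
u(d) = √2*√d (u(d) = √(2*d) = √2*√d)
13/(u(0) - 7) + 2 = 13/(√2*√0 - 7) + 2 = 13/(√2*0 - 7) + 2 = 13/(0 - 7) + 2 = 13/(-7) + 2 = -⅐*13 + 2 = -13/7 + 2 = ⅐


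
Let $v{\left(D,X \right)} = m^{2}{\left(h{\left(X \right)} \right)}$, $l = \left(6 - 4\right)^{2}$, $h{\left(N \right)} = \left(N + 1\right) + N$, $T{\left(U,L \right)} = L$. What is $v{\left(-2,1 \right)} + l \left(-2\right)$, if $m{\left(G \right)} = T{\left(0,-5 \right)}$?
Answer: $17$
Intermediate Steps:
$h{\left(N \right)} = 1 + 2 N$ ($h{\left(N \right)} = \left(1 + N\right) + N = 1 + 2 N$)
$m{\left(G \right)} = -5$
$l = 4$ ($l = 2^{2} = 4$)
$v{\left(D,X \right)} = 25$ ($v{\left(D,X \right)} = \left(-5\right)^{2} = 25$)
$v{\left(-2,1 \right)} + l \left(-2\right) = 25 + 4 \left(-2\right) = 25 - 8 = 17$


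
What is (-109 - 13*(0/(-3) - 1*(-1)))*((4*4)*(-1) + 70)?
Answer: -6588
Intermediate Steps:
(-109 - 13*(0/(-3) - 1*(-1)))*((4*4)*(-1) + 70) = (-109 - 13*(0*(-⅓) + 1))*(16*(-1) + 70) = (-109 - 13*(0 + 1))*(-16 + 70) = (-109 - 13*1)*54 = (-109 - 13)*54 = -122*54 = -6588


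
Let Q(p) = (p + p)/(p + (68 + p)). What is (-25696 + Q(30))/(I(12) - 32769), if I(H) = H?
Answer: 822257/1048224 ≈ 0.78443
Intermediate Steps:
Q(p) = 2*p/(68 + 2*p) (Q(p) = (2*p)/(68 + 2*p) = 2*p/(68 + 2*p))
(-25696 + Q(30))/(I(12) - 32769) = (-25696 + 30/(34 + 30))/(12 - 32769) = (-25696 + 30/64)/(-32757) = (-25696 + 30*(1/64))*(-1/32757) = (-25696 + 15/32)*(-1/32757) = -822257/32*(-1/32757) = 822257/1048224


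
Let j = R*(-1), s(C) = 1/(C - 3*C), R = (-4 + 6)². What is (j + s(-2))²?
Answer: 225/16 ≈ 14.063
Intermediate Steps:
R = 4 (R = 2² = 4)
s(C) = -1/(2*C) (s(C) = 1/(-2*C) = -1/(2*C))
j = -4 (j = 4*(-1) = -4)
(j + s(-2))² = (-4 - ½/(-2))² = (-4 - ½*(-½))² = (-4 + ¼)² = (-15/4)² = 225/16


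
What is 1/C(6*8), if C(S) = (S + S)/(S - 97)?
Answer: -49/96 ≈ -0.51042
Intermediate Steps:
C(S) = 2*S/(-97 + S) (C(S) = (2*S)/(-97 + S) = 2*S/(-97 + S))
1/C(6*8) = 1/(2*(6*8)/(-97 + 6*8)) = 1/(2*48/(-97 + 48)) = 1/(2*48/(-49)) = 1/(2*48*(-1/49)) = 1/(-96/49) = -49/96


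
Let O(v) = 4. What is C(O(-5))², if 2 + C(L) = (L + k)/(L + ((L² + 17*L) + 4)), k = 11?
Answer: 28561/8464 ≈ 3.3744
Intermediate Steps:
C(L) = -2 + (11 + L)/(4 + L² + 18*L) (C(L) = -2 + (L + 11)/(L + ((L² + 17*L) + 4)) = -2 + (11 + L)/(L + (4 + L² + 17*L)) = -2 + (11 + L)/(4 + L² + 18*L))
C(O(-5))² = ((3 - 35*4 - 2*4²)/(4 + 4² + 18*4))² = ((3 - 140 - 2*16)/(4 + 16 + 72))² = ((3 - 140 - 32)/92)² = ((1/92)*(-169))² = (-169/92)² = 28561/8464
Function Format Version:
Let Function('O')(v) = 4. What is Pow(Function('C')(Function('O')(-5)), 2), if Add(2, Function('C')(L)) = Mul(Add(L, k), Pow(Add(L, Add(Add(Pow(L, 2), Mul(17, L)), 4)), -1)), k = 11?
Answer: Rational(28561, 8464) ≈ 3.3744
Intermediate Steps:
Function('C')(L) = Add(-2, Mul(Pow(Add(4, Pow(L, 2), Mul(18, L)), -1), Add(11, L))) (Function('C')(L) = Add(-2, Mul(Add(L, 11), Pow(Add(L, Add(Add(Pow(L, 2), Mul(17, L)), 4)), -1))) = Add(-2, Mul(Add(11, L), Pow(Add(L, Add(4, Pow(L, 2), Mul(17, L))), -1))) = Add(-2, Mul(Add(11, L), Pow(Add(4, Pow(L, 2), Mul(18, L)), -1))) = Add(-2, Mul(Pow(Add(4, Pow(L, 2), Mul(18, L)), -1), Add(11, L))))
Pow(Function('C')(Function('O')(-5)), 2) = Pow(Mul(Pow(Add(4, Pow(4, 2), Mul(18, 4)), -1), Add(3, Mul(-35, 4), Mul(-2, Pow(4, 2)))), 2) = Pow(Mul(Pow(Add(4, 16, 72), -1), Add(3, -140, Mul(-2, 16))), 2) = Pow(Mul(Pow(92, -1), Add(3, -140, -32)), 2) = Pow(Mul(Rational(1, 92), -169), 2) = Pow(Rational(-169, 92), 2) = Rational(28561, 8464)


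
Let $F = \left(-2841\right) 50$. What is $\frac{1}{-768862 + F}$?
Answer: $- \frac{1}{910912} \approx -1.0978 \cdot 10^{-6}$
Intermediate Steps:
$F = -142050$
$\frac{1}{-768862 + F} = \frac{1}{-768862 - 142050} = \frac{1}{-910912} = - \frac{1}{910912}$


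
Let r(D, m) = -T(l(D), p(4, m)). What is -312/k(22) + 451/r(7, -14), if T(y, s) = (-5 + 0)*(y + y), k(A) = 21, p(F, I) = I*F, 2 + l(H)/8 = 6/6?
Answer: -11477/560 ≈ -20.495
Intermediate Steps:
l(H) = -8 (l(H) = -16 + 8*(6/6) = -16 + 8*(6*(⅙)) = -16 + 8*1 = -16 + 8 = -8)
p(F, I) = F*I
T(y, s) = -10*y
r(D, m) = -80 (r(D, m) = -(-10)*(-8) = -1*80 = -80)
-312/k(22) + 451/r(7, -14) = -312/21 + 451/(-80) = -312*1/21 + 451*(-1/80) = -104/7 - 451/80 = -11477/560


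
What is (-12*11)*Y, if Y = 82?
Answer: -10824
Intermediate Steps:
(-12*11)*Y = -12*11*82 = -132*82 = -10824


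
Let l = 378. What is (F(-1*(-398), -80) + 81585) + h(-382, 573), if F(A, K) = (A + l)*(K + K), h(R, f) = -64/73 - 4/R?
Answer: -593635303/13943 ≈ -42576.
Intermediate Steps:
h(R, f) = -64/73 - 4/R (h(R, f) = -64*1/73 - 4/R = -64/73 - 4/R)
F(A, K) = 2*K*(378 + A) (F(A, K) = (A + 378)*(K + K) = (378 + A)*(2*K) = 2*K*(378 + A))
(F(-1*(-398), -80) + 81585) + h(-382, 573) = (2*(-80)*(378 - 1*(-398)) + 81585) + (-64/73 - 4/(-382)) = (2*(-80)*(378 + 398) + 81585) + (-64/73 - 4*(-1/382)) = (2*(-80)*776 + 81585) + (-64/73 + 2/191) = (-124160 + 81585) - 12078/13943 = -42575 - 12078/13943 = -593635303/13943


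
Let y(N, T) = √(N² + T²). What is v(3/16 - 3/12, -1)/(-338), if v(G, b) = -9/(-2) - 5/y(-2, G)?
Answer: -9/676 + 8*√41/6929 ≈ -0.0059208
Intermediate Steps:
v(G, b) = 9/2 - 5/√(4 + G²) (v(G, b) = -9/(-2) - 5/√((-2)² + G²) = -9*(-½) - 5/√(4 + G²) = 9/2 - 5/√(4 + G²))
v(3/16 - 3/12, -1)/(-338) = (9/2 - 5/√(4 + (3/16 - 3/12)²))/(-338) = (9/2 - 5/√(4 + (3*(1/16) - 3*1/12)²))*(-1/338) = (9/2 - 5/√(4 + (3/16 - ¼)²))*(-1/338) = (9/2 - 5/√(4 + (-1/16)²))*(-1/338) = (9/2 - 5/√(4 + 1/256))*(-1/338) = (9/2 - 16*√41/41)*(-1/338) = -9/676 + 8*√41/6929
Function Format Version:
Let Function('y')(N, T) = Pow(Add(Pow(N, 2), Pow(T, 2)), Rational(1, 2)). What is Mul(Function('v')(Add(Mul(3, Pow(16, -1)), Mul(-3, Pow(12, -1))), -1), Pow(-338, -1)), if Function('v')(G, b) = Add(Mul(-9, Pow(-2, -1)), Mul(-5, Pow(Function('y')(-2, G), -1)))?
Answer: Add(Rational(-9, 676), Mul(Rational(8, 6929), Pow(41, Rational(1, 2)))) ≈ -0.0059208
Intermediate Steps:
Function('v')(G, b) = Add(Rational(9, 2), Mul(-5, Pow(Add(4, Pow(G, 2)), Rational(-1, 2)))) (Function('v')(G, b) = Add(Mul(-9, Pow(-2, -1)), Mul(-5, Pow(Pow(Add(Pow(-2, 2), Pow(G, 2)), Rational(1, 2)), -1))) = Add(Mul(-9, Rational(-1, 2)), Mul(-5, Pow(Pow(Add(4, Pow(G, 2)), Rational(1, 2)), -1))) = Add(Rational(9, 2), Mul(-5, Pow(Add(4, Pow(G, 2)), Rational(-1, 2)))))
Mul(Function('v')(Add(Mul(3, Pow(16, -1)), Mul(-3, Pow(12, -1))), -1), Pow(-338, -1)) = Mul(Add(Rational(9, 2), Mul(-5, Pow(Add(4, Pow(Add(Mul(3, Pow(16, -1)), Mul(-3, Pow(12, -1))), 2)), Rational(-1, 2)))), Pow(-338, -1)) = Mul(Add(Rational(9, 2), Mul(-5, Pow(Add(4, Pow(Add(Mul(3, Rational(1, 16)), Mul(-3, Rational(1, 12))), 2)), Rational(-1, 2)))), Rational(-1, 338)) = Mul(Add(Rational(9, 2), Mul(-5, Pow(Add(4, Pow(Add(Rational(3, 16), Rational(-1, 4)), 2)), Rational(-1, 2)))), Rational(-1, 338)) = Mul(Add(Rational(9, 2), Mul(-5, Pow(Add(4, Pow(Rational(-1, 16), 2)), Rational(-1, 2)))), Rational(-1, 338)) = Mul(Add(Rational(9, 2), Mul(-5, Pow(Add(4, Rational(1, 256)), Rational(-1, 2)))), Rational(-1, 338)) = Mul(Add(Rational(9, 2), Mul(-5, Pow(Rational(1025, 256), Rational(-1, 2)))), Rational(-1, 338)) = Mul(Add(Rational(9, 2), Mul(-5, Mul(Rational(16, 205), Pow(41, Rational(1, 2))))), Rational(-1, 338)) = Mul(Add(Rational(9, 2), Mul(Rational(-16, 41), Pow(41, Rational(1, 2)))), Rational(-1, 338)) = Add(Rational(-9, 676), Mul(Rational(8, 6929), Pow(41, Rational(1, 2))))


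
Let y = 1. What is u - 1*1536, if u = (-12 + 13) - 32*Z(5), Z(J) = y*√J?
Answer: -1535 - 32*√5 ≈ -1606.6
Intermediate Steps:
Z(J) = √J (Z(J) = 1*√J = √J)
u = 1 - 32*√5 (u = (-12 + 13) - 32*√5 = 1 - 32*√5 ≈ -70.554)
u - 1*1536 = (1 - 32*√5) - 1*1536 = (1 - 32*√5) - 1536 = -1535 - 32*√5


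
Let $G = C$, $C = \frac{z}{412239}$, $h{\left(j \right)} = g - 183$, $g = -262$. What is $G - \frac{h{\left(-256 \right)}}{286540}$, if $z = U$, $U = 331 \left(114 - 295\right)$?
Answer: $- \frac{3396690317}{23624592612} \approx -0.14378$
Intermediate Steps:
$h{\left(j \right)} = -445$ ($h{\left(j \right)} = -262 - 183 = -445$)
$U = -59911$ ($U = 331 \left(-181\right) = -59911$)
$z = -59911$
$C = - \frac{59911}{412239} \approx -0.14533$
$G = - \frac{59911}{412239} \approx -0.14533$
$G - \frac{h{\left(-256 \right)}}{286540} = - \frac{59911}{412239} - - \frac{445}{286540} = - \frac{59911}{412239} - \left(-445\right) \frac{1}{286540} = - \frac{59911}{412239} - - \frac{89}{57308} = - \frac{59911}{412239} + \frac{89}{57308} = - \frac{3396690317}{23624592612}$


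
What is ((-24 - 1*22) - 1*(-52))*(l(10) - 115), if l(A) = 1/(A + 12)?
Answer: -7587/11 ≈ -689.73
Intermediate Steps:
l(A) = 1/(12 + A)
((-24 - 1*22) - 1*(-52))*(l(10) - 115) = ((-24 - 1*22) - 1*(-52))*(1/(12 + 10) - 115) = ((-24 - 22) + 52)*(1/22 - 115) = (-46 + 52)*(1/22 - 115) = 6*(-2529/22) = -7587/11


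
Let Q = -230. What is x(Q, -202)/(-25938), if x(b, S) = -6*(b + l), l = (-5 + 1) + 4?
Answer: -230/4323 ≈ -0.053204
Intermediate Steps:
l = 0 (l = -4 + 4 = 0)
x(b, S) = -6*b (x(b, S) = -6*(b + 0) = -6*b)
x(Q, -202)/(-25938) = -6*(-230)/(-25938) = 1380*(-1/25938) = -230/4323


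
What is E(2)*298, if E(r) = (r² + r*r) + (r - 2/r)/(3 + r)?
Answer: 12218/5 ≈ 2443.6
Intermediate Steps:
E(r) = 2*r² + (r - 2/r)/(3 + r) (E(r) = (r² + r²) + (r - 2/r)/(3 + r) = 2*r² + (r - 2/r)/(3 + r))
E(2)*298 = ((-2 + 2² + 2*2⁴ + 6*2³)/(2*(3 + 2)))*298 = ((½)*(-2 + 4 + 2*16 + 6*8)/5)*298 = ((½)*(⅕)*(-2 + 4 + 32 + 48))*298 = ((½)*(⅕)*82)*298 = (41/5)*298 = 12218/5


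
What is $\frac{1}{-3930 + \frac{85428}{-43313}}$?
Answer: $- \frac{43313}{170305518} \approx -0.00025433$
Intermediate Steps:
$\frac{1}{-3930 + \frac{85428}{-43313}} = \frac{1}{-3930 + 85428 \left(- \frac{1}{43313}\right)} = \frac{1}{-3930 - \frac{85428}{43313}} = \frac{1}{- \frac{170305518}{43313}} = - \frac{43313}{170305518}$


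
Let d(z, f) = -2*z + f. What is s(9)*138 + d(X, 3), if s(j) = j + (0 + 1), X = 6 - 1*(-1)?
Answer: 1369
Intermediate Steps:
X = 7 (X = 6 + 1 = 7)
d(z, f) = f - 2*z
s(j) = 1 + j (s(j) = j + 1 = 1 + j)
s(9)*138 + d(X, 3) = (1 + 9)*138 + (3 - 2*7) = 10*138 + (3 - 14) = 1380 - 11 = 1369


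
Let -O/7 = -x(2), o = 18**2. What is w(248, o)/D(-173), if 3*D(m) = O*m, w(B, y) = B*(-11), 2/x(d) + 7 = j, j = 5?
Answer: -8184/1211 ≈ -6.7580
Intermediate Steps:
o = 324
x(d) = -1 (x(d) = 2/(-7 + 5) = 2/(-2) = 2*(-1/2) = -1)
O = -7 (O = -(-7)*(-1) = -7*1 = -7)
w(B, y) = -11*B
D(m) = -7*m/3 (D(m) = (-7*m)/3 = -7*m/3)
w(248, o)/D(-173) = (-11*248)/((-7/3*(-173))) = -2728/1211/3 = -2728*3/1211 = -8184/1211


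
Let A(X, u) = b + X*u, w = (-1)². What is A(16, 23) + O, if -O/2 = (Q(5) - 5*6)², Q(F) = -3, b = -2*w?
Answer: -1812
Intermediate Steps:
w = 1
b = -2 (b = -2*1 = -2)
A(X, u) = -2 + X*u
O = -2178 (O = -2*(-3 - 5*6)² = -2*(-3 - 30)² = -2*(-33)² = -2*1089 = -2178)
A(16, 23) + O = (-2 + 16*23) - 2178 = (-2 + 368) - 2178 = 366 - 2178 = -1812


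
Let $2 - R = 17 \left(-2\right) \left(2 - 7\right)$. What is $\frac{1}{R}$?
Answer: $- \frac{1}{168} \approx -0.0059524$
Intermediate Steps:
$R = -168$ ($R = 2 - 17 \left(-2\right) \left(2 - 7\right) = 2 - - 34 \left(2 - 7\right) = 2 - \left(-34\right) \left(-5\right) = 2 - 170 = -168$)
$\frac{1}{R} = \frac{1}{-168} = - \frac{1}{168}$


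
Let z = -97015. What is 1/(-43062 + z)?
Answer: -1/140077 ≈ -7.1389e-6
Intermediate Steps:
1/(-43062 + z) = 1/(-43062 - 97015) = 1/(-140077) = -1/140077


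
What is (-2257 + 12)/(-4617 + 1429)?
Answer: 2245/3188 ≈ 0.70420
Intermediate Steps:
(-2257 + 12)/(-4617 + 1429) = -2245/(-3188) = -2245*(-1/3188) = 2245/3188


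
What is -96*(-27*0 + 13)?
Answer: -1248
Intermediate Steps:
-96*(-27*0 + 13) = -96*(0 + 13) = -96*13 = -1248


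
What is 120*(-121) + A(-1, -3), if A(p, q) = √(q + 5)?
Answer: -14520 + √2 ≈ -14519.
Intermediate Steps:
A(p, q) = √(5 + q)
120*(-121) + A(-1, -3) = 120*(-121) + √(5 - 3) = -14520 + √2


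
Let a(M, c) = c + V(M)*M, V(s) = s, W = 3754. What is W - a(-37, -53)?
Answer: 2438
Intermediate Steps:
a(M, c) = c + M² (a(M, c) = c + M*M = c + M²)
W - a(-37, -53) = 3754 - (-53 + (-37)²) = 3754 - (-53 + 1369) = 3754 - 1*1316 = 3754 - 1316 = 2438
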